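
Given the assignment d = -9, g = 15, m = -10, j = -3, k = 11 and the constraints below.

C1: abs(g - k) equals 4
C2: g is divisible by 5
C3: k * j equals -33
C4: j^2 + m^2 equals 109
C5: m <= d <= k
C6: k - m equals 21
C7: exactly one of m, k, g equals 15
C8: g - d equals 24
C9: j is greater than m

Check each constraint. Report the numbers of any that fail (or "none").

C1: abs(15 - 11) = 4  holds
C2: 15 / 5 = 3, so 5 divides 15  holds
C3: k * j = 11 * (-3) = -33  holds
C4: j^2 + m^2 = (-3)^2 + (-10)^2 = 9 + 100 = 109  holds
C5: values -10 <= -9 <= 11  holds
C6: k - m = 11 - (-10) = 21  holds
C7: m=-10, k=11, g=15; 1 of them equals 15  holds
C8: g - d = 15 - (-9) = 24  holds
C9: j = -3, m = -10; -3 > -10  holds

Yes — all constraints hold.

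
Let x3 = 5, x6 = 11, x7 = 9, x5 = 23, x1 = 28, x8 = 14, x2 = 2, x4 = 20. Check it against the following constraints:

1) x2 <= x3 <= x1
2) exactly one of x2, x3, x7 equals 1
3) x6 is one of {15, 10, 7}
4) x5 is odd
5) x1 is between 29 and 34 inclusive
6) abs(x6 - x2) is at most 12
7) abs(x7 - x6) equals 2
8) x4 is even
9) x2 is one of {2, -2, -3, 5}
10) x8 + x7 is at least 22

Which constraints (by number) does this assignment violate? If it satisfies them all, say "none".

1) values 2 <= 5 <= 28 — OK.
2) x2=2, x3=5, x7=9; 0 of them equal 1, not exactly one — violated.
3) x6 = 11 is not in {15, 10, 7} — violated.
4) x5 = 23 is odd — OK.
5) x1 = 28 is outside [29, 34] — violated.
6) abs(11 - 2) = 9; 9 ≤ 12 — OK.
7) abs(9 - 11) = 2 — OK.
8) x4 = 20 is even — OK.
9) x2 = 2 is in {2, -2, -3, 5} — OK.
10) x8 + x7 = 14 + 9 = 23; 23 ≥ 22 — OK.

The assignment fails constraints 2, 3, and 5.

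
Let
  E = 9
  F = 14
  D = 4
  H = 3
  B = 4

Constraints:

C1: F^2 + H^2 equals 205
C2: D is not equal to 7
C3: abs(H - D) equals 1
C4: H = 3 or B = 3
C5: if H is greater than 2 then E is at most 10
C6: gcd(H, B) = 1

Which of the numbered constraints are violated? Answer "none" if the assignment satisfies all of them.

C1: F^2 + H^2 = 14^2 + 3^2 = 196 + 9 = 205 — holds.
C2: D = 4, and 4 ≠ 7 — holds.
C3: abs(3 - 4) = 1 — holds.
C4: H = 3 = 3 (first disjunct) — holds.
C5: H = 3 > 2, so we need E ≤ 10; E = 9 ≤ 10 — holds.
C6: gcd(3, 4) = 1 — holds.

All constraints are satisfied.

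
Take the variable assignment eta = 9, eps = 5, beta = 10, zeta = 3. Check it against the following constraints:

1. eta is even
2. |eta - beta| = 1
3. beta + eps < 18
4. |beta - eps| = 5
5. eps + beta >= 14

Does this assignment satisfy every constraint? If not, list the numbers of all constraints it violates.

The assignment fails constraint 1.

1. eta = 9 is odd — does not hold.
2. |9 - 10| = 1 — holds.
3. beta + eps = 10 + 5 = 15; 15 < 18 — holds.
4. |10 - 5| = 5 — holds.
5. eps + beta = 5 + 10 = 15; 15 ≥ 14 — holds.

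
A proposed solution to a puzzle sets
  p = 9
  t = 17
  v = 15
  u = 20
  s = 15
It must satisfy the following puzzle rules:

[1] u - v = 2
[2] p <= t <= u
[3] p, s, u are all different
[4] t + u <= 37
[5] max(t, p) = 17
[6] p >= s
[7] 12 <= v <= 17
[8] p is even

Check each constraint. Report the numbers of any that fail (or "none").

[1] u - v = 20 - 15 = 5, not 2  false
[2] values 9 <= 17 <= 20  true
[3] values 9, 15, 20 are pairwise distinct  true
[4] t + u = 17 + 20 = 37; 37 ≤ 37  true
[5] max(17, 9) = 17  true
[6] p = 9, s = 15; 9 < 15 (want ≥)  false
[7] v = 15 lies in [12, 17]  true
[8] p = 9 is odd  false

No — constraints 1, 6, 8 are not satisfied.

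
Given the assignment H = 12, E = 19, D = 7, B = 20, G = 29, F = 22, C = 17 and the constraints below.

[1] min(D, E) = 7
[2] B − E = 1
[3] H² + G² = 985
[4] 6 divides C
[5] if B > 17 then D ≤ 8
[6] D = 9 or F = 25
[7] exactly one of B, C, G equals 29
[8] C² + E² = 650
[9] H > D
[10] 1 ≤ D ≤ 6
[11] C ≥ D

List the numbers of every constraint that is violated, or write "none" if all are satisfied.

[1] min(7, 19) = 7  true
[2] B − E = 20 − 19 = 1  true
[3] H² + G² = 12² + 29² = 144 + 841 = 985  true
[4] 17 = 6×2 + 5, so 6 does not divide 17  false
[5] B = 20 > 17, so we need D ≤ 8; D = 7 ≤ 8  true
[6] D = 7 ≠ 9 and F = 22 ≠ 25; both disjuncts false  false
[7] B=20, C=17, G=29; 1 of them equals 29  true
[8] C² + E² = 17² + 19² = 289 + 361 = 650  true
[9] H = 12, D = 7; 12 > 7  true
[10] D = 7 is outside [1, 6]  false
[11] C = 17, D = 7; 17 ≥ 7  true

No — constraints 4, 6, and 10 are not satisfied.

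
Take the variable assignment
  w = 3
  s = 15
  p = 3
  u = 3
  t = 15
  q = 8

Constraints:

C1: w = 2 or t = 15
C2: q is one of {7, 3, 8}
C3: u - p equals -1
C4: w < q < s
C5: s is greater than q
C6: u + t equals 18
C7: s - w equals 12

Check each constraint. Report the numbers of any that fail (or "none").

Violated: 3.

C1: w = 3 ≠ 2, but t = 15 = 15 (second disjunct)  OK
C2: q = 8 is in {7, 3, 8}  OK
C3: u - p = 3 - 3 = 0, not -1  FAIL
C4: values 3 < 8 < 15  OK
C5: s = 15, q = 8; 15 > 8  OK
C6: u + t = 3 + 15 = 18  OK
C7: s - w = 15 - 3 = 12  OK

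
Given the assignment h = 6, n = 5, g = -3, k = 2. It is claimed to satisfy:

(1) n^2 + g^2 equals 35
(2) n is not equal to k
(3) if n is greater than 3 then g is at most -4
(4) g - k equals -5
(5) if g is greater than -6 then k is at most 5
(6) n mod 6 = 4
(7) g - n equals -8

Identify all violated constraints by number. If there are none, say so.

Constraints 1, 3, and 6 do not hold.

(1) n^2 + g^2 = 5^2 + (-3)^2 = 25 + 9 = 34, not 35  false
(2) n = 5, k = 2; distinct  true
(3) n = 5 > 3, so we need g ≤ -4; but g = -3 > -4  false
(4) g - k = -3 - 2 = -5  true
(5) g = -3 > -6, so we need k ≤ 5; k = 2 ≤ 5  true
(6) 5 mod 6 = 5, not 4  false
(7) g - n = -3 - 5 = -8  true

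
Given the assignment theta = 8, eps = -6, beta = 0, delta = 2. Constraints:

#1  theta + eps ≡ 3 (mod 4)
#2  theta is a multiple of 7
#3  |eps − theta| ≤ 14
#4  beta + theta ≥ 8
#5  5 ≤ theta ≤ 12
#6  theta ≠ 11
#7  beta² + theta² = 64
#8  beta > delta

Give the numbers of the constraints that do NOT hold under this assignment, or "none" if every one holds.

Violated: 1, 2, and 8.

#1 theta + eps = 2; 2 mod 4 = 2, not 3 — violated.
#2 8 = 7×1 + 1, so 7 does not divide 8 — violated.
#3 |-6 − 8| = 14; 14 ≤ 14 — OK.
#4 beta + theta = 0 + 8 = 8; 8 ≥ 8 — OK.
#5 theta = 8 lies in [5, 12] — OK.
#6 theta = 8, and 8 ≠ 11 — OK.
#7 beta² + theta² = 0² + 8² = 0 + 64 = 64 — OK.
#8 beta = 0, delta = 2; 0 ≤ 2 (want >) — violated.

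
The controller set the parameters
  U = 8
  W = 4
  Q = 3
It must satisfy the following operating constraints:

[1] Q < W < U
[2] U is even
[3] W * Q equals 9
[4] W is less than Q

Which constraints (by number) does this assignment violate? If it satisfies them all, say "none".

The assignment fails constraints 3, 4.

[1] values 3 < 4 < 8  ✔
[2] U = 8 is even  ✔
[3] W * Q = 4 * 3 = 12, not 9  ✘
[4] W = 4, Q = 3; 4 ≥ 3 (want <)  ✘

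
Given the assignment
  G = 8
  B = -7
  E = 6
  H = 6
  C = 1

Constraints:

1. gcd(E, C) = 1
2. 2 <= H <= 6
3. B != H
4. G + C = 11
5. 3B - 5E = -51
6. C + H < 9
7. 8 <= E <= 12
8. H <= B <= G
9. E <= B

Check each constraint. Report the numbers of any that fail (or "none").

Violated: 4, 7, 8, and 9.

1. gcd(6, 1) = 1 — holds.
2. H = 6 lies in [2, 6] — holds.
3. B = -7, H = 6; distinct — holds.
4. G + C = 8 + 1 = 9, not 11 — does not hold.
5. 3B - 5E = 3(-7) - 5(6) = -51 — holds.
6. C + H = 1 + 6 = 7; 7 < 9 — holds.
7. E = 6 is outside [8, 12] — does not hold.
8. values 6, -7, 8; H = 6 is not <= B = -7 — does not hold.
9. E = 6, B = -7; 6 > -7 (want ≤) — does not hold.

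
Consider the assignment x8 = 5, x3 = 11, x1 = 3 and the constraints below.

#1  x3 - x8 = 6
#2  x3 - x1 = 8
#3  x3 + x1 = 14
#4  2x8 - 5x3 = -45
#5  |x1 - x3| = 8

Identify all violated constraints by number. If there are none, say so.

Yes — all constraints hold.

#1 x3 - x8 = 11 - 5 = 6 — holds.
#2 x3 - x1 = 11 - 3 = 8 — holds.
#3 x3 + x1 = 11 + 3 = 14 — holds.
#4 2x8 - 5x3 = 2(5) - 5(11) = -45 — holds.
#5 |3 - 11| = 8 — holds.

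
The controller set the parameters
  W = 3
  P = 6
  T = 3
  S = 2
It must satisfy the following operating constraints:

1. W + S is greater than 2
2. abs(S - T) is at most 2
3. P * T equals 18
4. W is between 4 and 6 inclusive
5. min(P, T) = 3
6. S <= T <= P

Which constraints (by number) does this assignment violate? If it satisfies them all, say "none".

1. W + S = 3 + 2 = 5; 5 > 2 — holds.
2. abs(2 - 3) = 1; 1 ≤ 2 — holds.
3. P * T = 6 * 3 = 18 — holds.
4. W = 3 is outside [4, 6] — does not hold.
5. min(6, 3) = 3 — holds.
6. values 2 <= 3 <= 6 — holds.

Violated: 4.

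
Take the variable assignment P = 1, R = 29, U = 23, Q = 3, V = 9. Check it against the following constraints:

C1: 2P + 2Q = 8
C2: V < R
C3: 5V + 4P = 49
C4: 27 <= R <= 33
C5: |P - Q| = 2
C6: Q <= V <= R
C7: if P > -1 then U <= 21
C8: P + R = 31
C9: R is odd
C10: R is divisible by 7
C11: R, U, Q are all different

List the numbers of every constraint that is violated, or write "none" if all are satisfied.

No — constraints 7, 8, 10 are not satisfied.

C1: 2P + 2Q = 2(1) + 2(3) = 8 — OK.
C2: V = 9, R = 29; 9 < 29 — OK.
C3: 5V + 4P = 5(9) + 4(1) = 49 — OK.
C4: R = 29 lies in [27, 33] — OK.
C5: |1 - 3| = 2 — OK.
C6: values 3 <= 9 <= 29 — OK.
C7: P = 1 > -1, so we need U ≤ 21; but U = 23 > 21 — violated.
C8: P + R = 1 + 29 = 30, not 31 — violated.
C9: R = 29 is odd — OK.
C10: 29 = 7*4 + 1, so 7 does not divide 29 — violated.
C11: values 29, 23, 3 are pairwise distinct — OK.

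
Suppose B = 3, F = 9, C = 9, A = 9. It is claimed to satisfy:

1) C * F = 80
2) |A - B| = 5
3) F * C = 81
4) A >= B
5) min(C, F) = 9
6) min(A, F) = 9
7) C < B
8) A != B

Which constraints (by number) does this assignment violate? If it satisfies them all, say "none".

The assignment fails constraints 1, 2, and 7.

1) C * F = 9 * 9 = 81, not 80 — violated.
2) |9 - 3| = 6, not 5 — violated.
3) F * C = 9 * 9 = 81 — OK.
4) A = 9, B = 3; 9 ≥ 3 — OK.
5) min(9, 9) = 9 — OK.
6) min(9, 9) = 9 — OK.
7) C = 9, B = 3; 9 ≥ 3 (want <) — violated.
8) A = 9, B = 3; distinct — OK.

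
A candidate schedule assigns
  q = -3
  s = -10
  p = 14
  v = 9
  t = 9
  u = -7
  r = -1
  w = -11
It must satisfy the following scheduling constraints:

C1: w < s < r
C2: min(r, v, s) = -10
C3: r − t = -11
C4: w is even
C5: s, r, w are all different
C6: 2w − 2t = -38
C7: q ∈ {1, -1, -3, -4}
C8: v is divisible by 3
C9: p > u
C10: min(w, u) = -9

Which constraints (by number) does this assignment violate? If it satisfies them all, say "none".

C1: values -11 < -10 < -1  true
C2: min(-1, 9, -10) = -10  true
C3: r − t = -1 − 9 = -10, not -11  false
C4: w = -11 is odd  false
C5: values -10, -1, -11 are pairwise distinct  true
C6: 2w − 2t = 2(-11) − 2(9) = -40, not -38  false
C7: q = -3 is in {1, -1, -3, -4}  true
C8: 9 / 3 = 3, so 3 divides 9  true
C9: p = 14, u = -7; 14 > -7  true
C10: min(-11, -7) = -11, not -9  false

The assignment fails constraints 3, 4, 6, 10.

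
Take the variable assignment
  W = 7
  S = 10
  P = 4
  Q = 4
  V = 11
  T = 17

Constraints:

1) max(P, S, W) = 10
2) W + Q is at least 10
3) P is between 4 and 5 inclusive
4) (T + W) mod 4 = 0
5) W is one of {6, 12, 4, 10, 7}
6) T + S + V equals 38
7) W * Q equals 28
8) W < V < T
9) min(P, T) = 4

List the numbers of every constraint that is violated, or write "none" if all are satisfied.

The assignment satisfies every constraint.

1) max(4, 10, 7) = 10 — OK.
2) W + Q = 7 + 4 = 11; 11 ≥ 10 — OK.
3) P = 4 lies in [4, 5] — OK.
4) T + W = 24; 24 mod 4 = 0 — OK.
5) W = 7 is in {6, 12, 4, 10, 7} — OK.
6) T + S + V = 17 + 10 + 11 = 38 — OK.
7) W * Q = 7 * 4 = 28 — OK.
8) values 7 < 11 < 17 — OK.
9) min(4, 17) = 4 — OK.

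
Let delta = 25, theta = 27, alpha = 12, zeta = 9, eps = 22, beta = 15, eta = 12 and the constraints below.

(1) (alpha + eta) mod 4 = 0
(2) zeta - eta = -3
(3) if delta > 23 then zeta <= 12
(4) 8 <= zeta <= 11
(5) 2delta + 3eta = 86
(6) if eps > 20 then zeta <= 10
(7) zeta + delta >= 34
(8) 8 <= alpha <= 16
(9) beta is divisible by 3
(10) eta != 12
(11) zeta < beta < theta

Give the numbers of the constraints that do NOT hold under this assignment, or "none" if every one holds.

(1) alpha + eta = 24; 24 mod 4 = 0  holds
(2) zeta - eta = 9 - 12 = -3  holds
(3) delta = 25 > 23, so we need zeta ≤ 12; zeta = 9 ≤ 12  holds
(4) zeta = 9 lies in [8, 11]  holds
(5) 2delta + 3eta = 2(25) + 3(12) = 86  holds
(6) eps = 22 > 20, so we need zeta ≤ 10; zeta = 9 ≤ 10  holds
(7) zeta + delta = 9 + 25 = 34; 34 ≥ 34  holds
(8) alpha = 12 lies in [8, 16]  holds
(9) 15 / 3 = 5, so 3 divides 15  holds
(10) eta = 12, but 12 is required to differ  fails
(11) values 9 < 15 < 27  holds

The assignment fails constraint 10.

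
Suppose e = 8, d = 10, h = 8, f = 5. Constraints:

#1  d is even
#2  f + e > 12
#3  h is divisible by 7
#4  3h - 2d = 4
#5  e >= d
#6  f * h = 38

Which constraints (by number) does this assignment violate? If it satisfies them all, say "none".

#1 d = 10 is even — satisfied.
#2 f + e = 5 + 8 = 13; 13 > 12 — satisfied.
#3 8 = 7*1 + 1, so 7 does not divide 8 — violated.
#4 3h - 2d = 3(8) - 2(10) = 4 — satisfied.
#5 e = 8, d = 10; 8 < 10 (want ≥) — violated.
#6 f * h = 5 * 8 = 40, not 38 — violated.

Constraints 3, 5, and 6 are violated.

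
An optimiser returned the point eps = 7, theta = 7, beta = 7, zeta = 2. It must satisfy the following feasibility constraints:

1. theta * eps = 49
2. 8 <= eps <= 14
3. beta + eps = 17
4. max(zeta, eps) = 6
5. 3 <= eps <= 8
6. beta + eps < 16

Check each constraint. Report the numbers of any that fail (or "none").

Constraints 2, 3, and 4 do not hold.

1. theta * eps = 7 * 7 = 49 — holds.
2. eps = 7 is outside [8, 14] — fails.
3. beta + eps = 7 + 7 = 14, not 17 — fails.
4. max(2, 7) = 7, not 6 — fails.
5. eps = 7 lies in [3, 8] — holds.
6. beta + eps = 7 + 7 = 14; 14 < 16 — holds.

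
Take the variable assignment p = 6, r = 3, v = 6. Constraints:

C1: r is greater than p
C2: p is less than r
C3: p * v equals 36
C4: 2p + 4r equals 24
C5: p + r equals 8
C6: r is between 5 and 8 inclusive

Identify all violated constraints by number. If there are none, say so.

C1: r = 3, p = 6; 3 ≤ 6 (want >) — fails.
C2: p = 6, r = 3; 6 ≥ 3 (want <) — fails.
C3: p * v = 6 * 6 = 36 — holds.
C4: 2p + 4r = 2(6) + 4(3) = 24 — holds.
C5: p + r = 6 + 3 = 9, not 8 — fails.
C6: r = 3 is outside [5, 8] — fails.

Violated: 1, 2, 5, and 6.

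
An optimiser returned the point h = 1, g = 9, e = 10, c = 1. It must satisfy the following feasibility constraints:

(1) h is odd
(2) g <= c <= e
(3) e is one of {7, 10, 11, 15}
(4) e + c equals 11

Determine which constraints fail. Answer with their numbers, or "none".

Violated: 2.

(1) h = 1 is odd  ✔
(2) values 9, 1, 10; g = 9 is not <= c = 1  ✘
(3) e = 10 is in {7, 10, 11, 15}  ✔
(4) e + c = 10 + 1 = 11  ✔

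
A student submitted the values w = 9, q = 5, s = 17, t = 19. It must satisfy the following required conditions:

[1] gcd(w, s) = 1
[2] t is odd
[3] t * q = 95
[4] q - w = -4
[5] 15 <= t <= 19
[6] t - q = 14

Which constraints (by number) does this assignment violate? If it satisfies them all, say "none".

[1] gcd(9, 17) = 1 — holds.
[2] t = 19 is odd — holds.
[3] t * q = 19 * 5 = 95 — holds.
[4] q - w = 5 - 9 = -4 — holds.
[5] t = 19 lies in [15, 19] — holds.
[6] t - q = 19 - 5 = 14 — holds.

Yes — all constraints hold.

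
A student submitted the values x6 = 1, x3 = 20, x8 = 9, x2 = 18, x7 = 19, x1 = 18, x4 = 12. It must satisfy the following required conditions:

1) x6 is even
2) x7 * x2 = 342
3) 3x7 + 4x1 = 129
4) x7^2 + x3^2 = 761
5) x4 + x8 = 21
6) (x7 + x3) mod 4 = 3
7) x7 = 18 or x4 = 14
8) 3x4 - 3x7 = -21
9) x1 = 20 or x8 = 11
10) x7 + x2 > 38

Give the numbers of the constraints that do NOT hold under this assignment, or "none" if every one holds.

1) x6 = 1 is odd — violated.
2) x7 * x2 = 19 * 18 = 342 — OK.
3) 3x7 + 4x1 = 3(19) + 4(18) = 129 — OK.
4) x7^2 + x3^2 = 19^2 + 20^2 = 361 + 400 = 761 — OK.
5) x4 + x8 = 12 + 9 = 21 — OK.
6) x7 + x3 = 39; 39 mod 4 = 3 — OK.
7) x7 = 19 ≠ 18 and x4 = 12 ≠ 14; both disjuncts false — violated.
8) 3x4 - 3x7 = 3(12) - 3(19) = -21 — OK.
9) x1 = 18 ≠ 20 and x8 = 9 ≠ 11; both disjuncts false — violated.
10) x7 + x2 = 19 + 18 = 37; 37 ≤ 38, bound 38 not met — violated.

Constraints 1, 7, 9, and 10 are violated.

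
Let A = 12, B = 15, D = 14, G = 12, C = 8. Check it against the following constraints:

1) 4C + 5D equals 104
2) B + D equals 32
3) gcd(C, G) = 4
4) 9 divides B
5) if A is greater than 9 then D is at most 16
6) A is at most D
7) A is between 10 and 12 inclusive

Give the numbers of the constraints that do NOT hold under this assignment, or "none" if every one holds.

1) 4C + 5D = 4(8) + 5(14) = 102, not 104  false
2) B + D = 15 + 14 = 29, not 32  false
3) gcd(8, 12) = 4  true
4) 15 = 9*1 + 6, so 9 does not divide 15  false
5) A = 12 > 9, so we need D ≤ 16; D = 14 ≤ 16  true
6) A = 12, D = 14; 12 ≤ 14  true
7) A = 12 lies in [10, 12]  true

The assignment fails constraints 1, 2, and 4.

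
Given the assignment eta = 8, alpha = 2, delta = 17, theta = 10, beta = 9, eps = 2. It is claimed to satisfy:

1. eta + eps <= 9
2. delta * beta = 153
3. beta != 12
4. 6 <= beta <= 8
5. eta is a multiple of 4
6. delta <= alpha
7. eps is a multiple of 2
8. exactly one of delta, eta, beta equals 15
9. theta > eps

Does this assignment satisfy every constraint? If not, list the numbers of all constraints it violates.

1. eta + eps = 8 + 2 = 10; 10 > 9, bound 9 not met — fails.
2. delta * beta = 17 * 9 = 153 — holds.
3. beta = 9, and 9 ≠ 12 — holds.
4. beta = 9 is outside [6, 8] — fails.
5. 8 / 4 = 2, so 4 divides 8 — holds.
6. delta = 17, alpha = 2; 17 > 2 (want ≤) — fails.
7. 2 / 2 = 1, so 2 divides 2 — holds.
8. delta=17, eta=8, beta=9; 0 of them equal 15, not exactly one — fails.
9. theta = 10, eps = 2; 10 > 2 — holds.

Constraints 1, 4, 6, and 8 do not hold.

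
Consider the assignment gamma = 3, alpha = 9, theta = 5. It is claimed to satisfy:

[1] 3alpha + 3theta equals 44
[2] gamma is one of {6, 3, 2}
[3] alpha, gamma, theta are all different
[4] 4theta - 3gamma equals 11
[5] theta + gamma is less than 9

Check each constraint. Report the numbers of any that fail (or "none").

[1] 3alpha + 3theta = 3(9) + 3(5) = 42, not 44  false
[2] gamma = 3 is in {6, 3, 2}  true
[3] values 9, 3, 5 are pairwise distinct  true
[4] 4theta - 3gamma = 4(5) - 3(3) = 11  true
[5] theta + gamma = 5 + 3 = 8; 8 < 9  true

No — constraint 1 is not satisfied.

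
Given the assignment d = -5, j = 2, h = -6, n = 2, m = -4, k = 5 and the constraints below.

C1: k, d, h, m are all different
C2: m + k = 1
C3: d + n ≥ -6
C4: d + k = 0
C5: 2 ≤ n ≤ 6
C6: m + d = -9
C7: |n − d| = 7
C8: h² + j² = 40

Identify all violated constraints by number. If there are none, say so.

All constraints are satisfied.

C1: values 5, -5, -6, -4 are pairwise distinct — OK.
C2: m + k = -4 + 5 = 1 — OK.
C3: d + n = -5 + 2 = -3; -3 ≥ -6 — OK.
C4: d + k = -5 + 5 = 0 — OK.
C5: n = 2 lies in [2, 6] — OK.
C6: m + d = -4 + (-5) = -9 — OK.
C7: |2 − (-5)| = 7 — OK.
C8: h² + j² = (-6)² + 2² = 36 + 4 = 40 — OK.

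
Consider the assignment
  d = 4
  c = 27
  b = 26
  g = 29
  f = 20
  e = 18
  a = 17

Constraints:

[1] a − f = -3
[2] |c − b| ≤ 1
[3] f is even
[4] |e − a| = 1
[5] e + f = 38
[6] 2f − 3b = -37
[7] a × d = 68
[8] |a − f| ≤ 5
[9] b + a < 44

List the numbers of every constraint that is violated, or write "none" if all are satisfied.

Constraint 6 does not hold.

[1] a − f = 17 − 20 = -3  OK
[2] |27 − 26| = 1; 1 ≤ 1  OK
[3] f = 20 is even  OK
[4] |18 − 17| = 1  OK
[5] e + f = 18 + 20 = 38  OK
[6] 2f − 3b = 2(20) − 3(26) = -38, not -37  FAIL
[7] a × d = 17 × 4 = 68  OK
[8] |17 − 20| = 3; 3 ≤ 5  OK
[9] b + a = 26 + 17 = 43; 43 < 44  OK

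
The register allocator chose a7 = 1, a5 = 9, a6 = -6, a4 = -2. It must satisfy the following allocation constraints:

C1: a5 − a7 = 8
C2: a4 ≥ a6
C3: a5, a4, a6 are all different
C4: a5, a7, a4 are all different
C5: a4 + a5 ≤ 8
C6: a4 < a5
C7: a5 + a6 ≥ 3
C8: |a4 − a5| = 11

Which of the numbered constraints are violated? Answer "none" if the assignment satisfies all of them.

Yes — all constraints hold.

C1: a5 − a7 = 9 − 1 = 8 — holds.
C2: a4 = -2, a6 = -6; -2 ≥ -6 — holds.
C3: values 9, -2, -6 are pairwise distinct — holds.
C4: values 9, 1, -2 are pairwise distinct — holds.
C5: a4 + a5 = -2 + 9 = 7; 7 ≤ 8 — holds.
C6: a4 = -2, a5 = 9; -2 < 9 — holds.
C7: a5 + a6 = 9 + (-6) = 3; 3 ≥ 3 — holds.
C8: |-2 − 9| = 11 — holds.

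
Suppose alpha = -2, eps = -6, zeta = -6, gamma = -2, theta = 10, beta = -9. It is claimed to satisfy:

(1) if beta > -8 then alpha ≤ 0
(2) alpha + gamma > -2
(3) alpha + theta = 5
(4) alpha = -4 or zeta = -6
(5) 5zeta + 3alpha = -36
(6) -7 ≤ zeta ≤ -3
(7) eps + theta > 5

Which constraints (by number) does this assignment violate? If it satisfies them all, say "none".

No — constraints 2, 3, 7 are not satisfied.

(1) beta = -9, not > -8; antecedent false, conditional vacuously true — OK.
(2) alpha + gamma = -2 + (-2) = -4; -4 ≤ -2, bound -2 not met — violated.
(3) alpha + theta = -2 + 10 = 8, not 5 — violated.
(4) alpha = -2 ≠ -4, but zeta = -6 = -6 (second disjunct) — OK.
(5) 5zeta + 3alpha = 5(-6) + 3(-2) = -36 — OK.
(6) zeta = -6 lies in [-7, -3] — OK.
(7) eps + theta = -6 + 10 = 4; 4 ≤ 5, bound 5 not met — violated.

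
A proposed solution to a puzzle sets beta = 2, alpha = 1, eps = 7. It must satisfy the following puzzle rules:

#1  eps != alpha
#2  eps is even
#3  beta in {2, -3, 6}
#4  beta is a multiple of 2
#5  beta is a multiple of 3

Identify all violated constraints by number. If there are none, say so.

#1 eps = 7, alpha = 1; distinct  ✓
#2 eps = 7 is odd  ✗
#3 beta = 2 is in {2, -3, 6}  ✓
#4 2 / 2 = 1, so 2 divides 2  ✓
#5 2 = 3*0 + 2, so 3 does not divide 2  ✗

The assignment fails constraints 2 and 5.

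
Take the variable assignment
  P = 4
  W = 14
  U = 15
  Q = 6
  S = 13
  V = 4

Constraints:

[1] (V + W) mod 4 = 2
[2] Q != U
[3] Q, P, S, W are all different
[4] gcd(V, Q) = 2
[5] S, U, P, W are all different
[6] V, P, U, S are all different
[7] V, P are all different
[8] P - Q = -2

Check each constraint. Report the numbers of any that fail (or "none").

[1] V + W = 18; 18 mod 4 = 2 — OK.
[2] Q = 6, U = 15; distinct — OK.
[3] values 6, 4, 13, 14 are pairwise distinct — OK.
[4] gcd(4, 6) = 2 — OK.
[5] values 13, 15, 4, 14 are pairwise distinct — OK.
[6] V = P = 4, not all different — violated.
[7] V = P = 4, not all different — violated.
[8] P - Q = 4 - 6 = -2 — OK.

Constraints 6 and 7 are violated.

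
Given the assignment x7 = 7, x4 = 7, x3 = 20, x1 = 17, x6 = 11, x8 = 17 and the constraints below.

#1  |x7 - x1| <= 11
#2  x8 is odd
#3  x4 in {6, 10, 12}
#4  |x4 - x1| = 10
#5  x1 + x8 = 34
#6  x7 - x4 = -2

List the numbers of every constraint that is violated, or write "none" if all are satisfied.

#1 |7 - 17| = 10; 10 ≤ 11 — OK.
#2 x8 = 17 is odd — OK.
#3 x4 = 7 is not in {6, 10, 12} — violated.
#4 |7 - 17| = 10 — OK.
#5 x1 + x8 = 17 + 17 = 34 — OK.
#6 x7 - x4 = 7 - 7 = 0, not -2 — violated.

Violated: 3 and 6.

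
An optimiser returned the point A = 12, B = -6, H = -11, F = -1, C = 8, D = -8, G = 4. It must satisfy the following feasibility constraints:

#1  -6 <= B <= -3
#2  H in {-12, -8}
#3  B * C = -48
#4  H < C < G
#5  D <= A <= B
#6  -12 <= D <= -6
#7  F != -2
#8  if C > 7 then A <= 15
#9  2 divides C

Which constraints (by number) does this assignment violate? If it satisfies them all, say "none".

#1 B = -6 lies in [-6, -3] — holds.
#2 H = -11 is not in {-12, -8} — fails.
#3 B * C = -6 * 8 = -48 — holds.
#4 values -11, 8, 4; C = 8 is not < G = 4 — fails.
#5 values -8, 12, -6; A = 12 is not <= B = -6 — fails.
#6 D = -8 lies in [-12, -6] — holds.
#7 F = -1, and -1 ≠ -2 — holds.
#8 C = 8 > 7, so we need A ≤ 15; A = 12 ≤ 15 — holds.
#9 8 / 2 = 4, so 2 divides 8 — holds.

No — constraints 2, 4, and 5 are not satisfied.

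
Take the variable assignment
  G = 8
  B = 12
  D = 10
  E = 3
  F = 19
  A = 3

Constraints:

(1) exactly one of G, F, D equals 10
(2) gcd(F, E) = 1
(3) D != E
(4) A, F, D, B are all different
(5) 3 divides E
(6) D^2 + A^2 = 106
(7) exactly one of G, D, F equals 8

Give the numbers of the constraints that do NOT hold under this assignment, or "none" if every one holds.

Constraint 6 does not hold.

(1) G=8, F=19, D=10; 1 of them equals 10 — OK.
(2) gcd(19, 3) = 1 — OK.
(3) D = 10, E = 3; distinct — OK.
(4) values 3, 19, 10, 12 are pairwise distinct — OK.
(5) 3 / 3 = 1, so 3 divides 3 — OK.
(6) D^2 + A^2 = 10^2 + 3^2 = 100 + 9 = 109, not 106 — violated.
(7) G=8, D=10, F=19; 1 of them equals 8 — OK.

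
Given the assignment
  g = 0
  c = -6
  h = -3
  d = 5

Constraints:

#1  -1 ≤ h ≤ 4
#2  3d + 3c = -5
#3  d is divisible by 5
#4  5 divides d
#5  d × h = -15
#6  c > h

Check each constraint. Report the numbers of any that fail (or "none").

No — constraints 1, 2, and 6 are not satisfied.

#1 h = -3 is outside [-1, 4]  ✘
#2 3d + 3c = 3(5) + 3(-6) = -3, not -5  ✘
#3 5 / 5 = 1, so 5 divides 5  ✔
#4 5 / 5 = 1, so 5 divides 5  ✔
#5 d × h = 5 × (-3) = -15  ✔
#6 c = -6, h = -3; -6 ≤ -3 (want >)  ✘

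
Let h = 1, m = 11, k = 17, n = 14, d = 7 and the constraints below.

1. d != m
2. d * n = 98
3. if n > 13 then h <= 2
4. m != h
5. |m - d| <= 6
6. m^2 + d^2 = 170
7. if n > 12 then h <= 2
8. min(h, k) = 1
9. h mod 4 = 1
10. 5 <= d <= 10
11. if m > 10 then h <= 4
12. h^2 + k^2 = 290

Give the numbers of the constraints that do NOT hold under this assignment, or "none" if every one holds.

1. d = 7, m = 11; distinct — holds.
2. d * n = 7 * 14 = 98 — holds.
3. n = 14 > 13, so we need h ≤ 2; h = 1 ≤ 2 — holds.
4. m = 11, h = 1; distinct — holds.
5. |11 - 7| = 4; 4 ≤ 6 — holds.
6. m^2 + d^2 = 11^2 + 7^2 = 121 + 49 = 170 — holds.
7. n = 14 > 12, so we need h ≤ 2; h = 1 ≤ 2 — holds.
8. min(1, 17) = 1 — holds.
9. 1 mod 4 = 1 — holds.
10. d = 7 lies in [5, 10] — holds.
11. m = 11 > 10, so we need h ≤ 4; h = 1 ≤ 4 — holds.
12. h^2 + k^2 = 1^2 + 17^2 = 1 + 289 = 290 — holds.

The assignment satisfies every constraint.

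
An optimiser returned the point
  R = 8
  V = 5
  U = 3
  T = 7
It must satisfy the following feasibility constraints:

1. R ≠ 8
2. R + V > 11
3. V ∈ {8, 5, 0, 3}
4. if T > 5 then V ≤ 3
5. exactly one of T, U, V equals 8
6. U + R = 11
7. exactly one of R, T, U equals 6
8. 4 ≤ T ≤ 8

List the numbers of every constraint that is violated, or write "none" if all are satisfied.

1. R = 8, but 8 is required to differ  false
2. R + V = 8 + 5 = 13; 13 > 11  true
3. V = 5 is in {8, 5, 0, 3}  true
4. T = 7 > 5, so we need V ≤ 3; but V = 5 > 3  false
5. T=7, U=3, V=5; 0 of them equal 8, not exactly one  false
6. U + R = 3 + 8 = 11  true
7. R=8, T=7, U=3; 0 of them equal 6, not exactly one  false
8. T = 7 lies in [4, 8]  true

Constraints 1, 4, 5, 7 do not hold.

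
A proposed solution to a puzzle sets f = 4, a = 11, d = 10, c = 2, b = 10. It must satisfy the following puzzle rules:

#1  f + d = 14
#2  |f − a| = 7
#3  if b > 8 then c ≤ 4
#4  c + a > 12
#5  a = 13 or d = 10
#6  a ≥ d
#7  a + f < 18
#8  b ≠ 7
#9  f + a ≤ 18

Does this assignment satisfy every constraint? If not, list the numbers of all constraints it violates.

All constraints are satisfied.

#1 f + d = 4 + 10 = 14  ✓
#2 |4 − 11| = 7  ✓
#3 b = 10 > 8, so we need c ≤ 4; c = 2 ≤ 4  ✓
#4 c + a = 2 + 11 = 13; 13 > 12  ✓
#5 a = 11 ≠ 13, but d = 10 = 10 (second disjunct)  ✓
#6 a = 11, d = 10; 11 ≥ 10  ✓
#7 a + f = 11 + 4 = 15; 15 < 18  ✓
#8 b = 10, and 10 ≠ 7  ✓
#9 f + a = 4 + 11 = 15; 15 ≤ 18  ✓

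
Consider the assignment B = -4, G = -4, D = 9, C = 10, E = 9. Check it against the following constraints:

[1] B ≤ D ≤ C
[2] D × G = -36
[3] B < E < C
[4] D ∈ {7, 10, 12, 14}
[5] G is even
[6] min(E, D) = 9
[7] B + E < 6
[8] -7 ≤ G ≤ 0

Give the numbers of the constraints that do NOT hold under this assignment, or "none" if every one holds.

[1] values -4 ≤ 9 ≤ 10 — satisfied.
[2] D × G = 9 × (-4) = -36 — satisfied.
[3] values -4 < 9 < 10 — satisfied.
[4] D = 9 is not in {7, 10, 12, 14} — violated.
[5] G = -4 is even — satisfied.
[6] min(9, 9) = 9 — satisfied.
[7] B + E = -4 + 9 = 5; 5 < 6 — satisfied.
[8] G = -4 lies in [-7, 0] — satisfied.

No — constraint 4 is not satisfied.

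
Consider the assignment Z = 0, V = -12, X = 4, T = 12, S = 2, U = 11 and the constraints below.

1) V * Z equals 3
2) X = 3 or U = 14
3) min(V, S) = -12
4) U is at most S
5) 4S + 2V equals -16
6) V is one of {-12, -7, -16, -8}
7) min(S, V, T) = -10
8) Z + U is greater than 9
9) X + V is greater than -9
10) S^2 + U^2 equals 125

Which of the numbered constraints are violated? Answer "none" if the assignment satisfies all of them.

Constraints 1, 2, 4, and 7 are violated.

1) V * Z = -12 * 0 = 0, not 3  false
2) X = 4 ≠ 3 and U = 11 ≠ 14; both disjuncts false  false
3) min(-12, 2) = -12  true
4) U = 11, S = 2; 11 > 2 (want ≤)  false
5) 4S + 2V = 4(2) + 2(-12) = -16  true
6) V = -12 is in {-12, -7, -16, -8}  true
7) min(2, -12, 12) = -12, not -10  false
8) Z + U = 0 + 11 = 11; 11 > 9  true
9) X + V = 4 + (-12) = -8; -8 > -9  true
10) S^2 + U^2 = 2^2 + 11^2 = 4 + 121 = 125  true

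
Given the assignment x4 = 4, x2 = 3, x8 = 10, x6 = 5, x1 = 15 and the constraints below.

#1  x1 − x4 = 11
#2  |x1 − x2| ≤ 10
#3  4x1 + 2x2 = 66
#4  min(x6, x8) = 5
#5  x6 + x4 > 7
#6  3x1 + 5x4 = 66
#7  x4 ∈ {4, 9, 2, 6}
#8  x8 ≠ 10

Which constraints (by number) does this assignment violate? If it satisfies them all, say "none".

#1 x1 − x4 = 15 − 4 = 11  true
#2 |15 − 3| = 12; 12 > 10, exceeds bound 10  false
#3 4x1 + 2x2 = 4(15) + 2(3) = 66  true
#4 min(5, 10) = 5  true
#5 x6 + x4 = 5 + 4 = 9; 9 > 7  true
#6 3x1 + 5x4 = 3(15) + 5(4) = 65, not 66  false
#7 x4 = 4 is in {4, 9, 2, 6}  true
#8 x8 = 10, but 10 is required to differ  false

Constraints 2, 6, and 8 are violated.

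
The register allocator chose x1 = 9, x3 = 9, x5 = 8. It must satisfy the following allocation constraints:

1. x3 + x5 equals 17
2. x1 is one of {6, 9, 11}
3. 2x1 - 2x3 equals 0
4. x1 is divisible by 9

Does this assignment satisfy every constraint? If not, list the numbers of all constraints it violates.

The assignment satisfies every constraint.

1. x3 + x5 = 9 + 8 = 17 — holds.
2. x1 = 9 is in {6, 9, 11} — holds.
3. 2x1 - 2x3 = 2(9) - 2(9) = 0 — holds.
4. 9 / 9 = 1, so 9 divides 9 — holds.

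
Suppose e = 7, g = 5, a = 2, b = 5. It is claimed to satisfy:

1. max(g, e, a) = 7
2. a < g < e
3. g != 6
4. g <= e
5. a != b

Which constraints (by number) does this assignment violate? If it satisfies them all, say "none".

1. max(5, 7, 2) = 7 — holds.
2. values 2 < 5 < 7 — holds.
3. g = 5, and 5 ≠ 6 — holds.
4. g = 5, e = 7; 5 ≤ 7 — holds.
5. a = 2, b = 5; distinct — holds.

The assignment satisfies every constraint.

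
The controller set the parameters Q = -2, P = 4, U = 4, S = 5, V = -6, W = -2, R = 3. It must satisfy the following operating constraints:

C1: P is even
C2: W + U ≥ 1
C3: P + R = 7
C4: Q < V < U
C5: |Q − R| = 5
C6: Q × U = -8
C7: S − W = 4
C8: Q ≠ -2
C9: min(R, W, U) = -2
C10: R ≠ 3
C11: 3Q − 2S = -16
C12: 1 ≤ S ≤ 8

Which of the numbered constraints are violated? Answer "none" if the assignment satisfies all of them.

No — constraints 4, 7, 8, and 10 are not satisfied.

C1: P = 4 is even — holds.
C2: W + U = -2 + 4 = 2; 2 ≥ 1 — holds.
C3: P + R = 4 + 3 = 7 — holds.
C4: values -2, -6, 4; Q = -2 is not < V = -6 — fails.
C5: |-2 − 3| = 5 — holds.
C6: Q × U = -2 × 4 = -8 — holds.
C7: S − W = 5 − (-2) = 7, not 4 — fails.
C8: Q = -2, but -2 is required to differ — fails.
C9: min(3, -2, 4) = -2 — holds.
C10: R = 3, but 3 is required to differ — fails.
C11: 3Q − 2S = 3(-2) − 2(5) = -16 — holds.
C12: S = 5 lies in [1, 8] — holds.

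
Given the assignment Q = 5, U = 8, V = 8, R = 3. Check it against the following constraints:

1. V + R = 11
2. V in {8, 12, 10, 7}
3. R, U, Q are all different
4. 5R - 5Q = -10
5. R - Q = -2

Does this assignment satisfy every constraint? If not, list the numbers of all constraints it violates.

All constraints are satisfied.

1. V + R = 8 + 3 = 11  OK
2. V = 8 is in {8, 12, 10, 7}  OK
3. values 3, 8, 5 are pairwise distinct  OK
4. 5R - 5Q = 5(3) - 5(5) = -10  OK
5. R - Q = 3 - 5 = -2  OK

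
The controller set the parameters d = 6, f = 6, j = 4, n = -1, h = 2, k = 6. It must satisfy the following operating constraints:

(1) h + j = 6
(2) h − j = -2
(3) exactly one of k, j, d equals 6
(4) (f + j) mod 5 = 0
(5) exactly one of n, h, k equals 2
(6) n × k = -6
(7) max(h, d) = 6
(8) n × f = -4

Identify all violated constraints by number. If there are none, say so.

Constraints 3 and 8 are violated.

(1) h + j = 2 + 4 = 6 — holds.
(2) h − j = 2 − 4 = -2 — holds.
(3) k=6, j=4, d=6; 2 of them equal 6, not exactly one — does not hold.
(4) f + j = 10; 10 mod 5 = 0 — holds.
(5) n=-1, h=2, k=6; 1 of them equals 2 — holds.
(6) n × k = -1 × 6 = -6 — holds.
(7) max(2, 6) = 6 — holds.
(8) n × f = -1 × 6 = -6, not -4 — does not hold.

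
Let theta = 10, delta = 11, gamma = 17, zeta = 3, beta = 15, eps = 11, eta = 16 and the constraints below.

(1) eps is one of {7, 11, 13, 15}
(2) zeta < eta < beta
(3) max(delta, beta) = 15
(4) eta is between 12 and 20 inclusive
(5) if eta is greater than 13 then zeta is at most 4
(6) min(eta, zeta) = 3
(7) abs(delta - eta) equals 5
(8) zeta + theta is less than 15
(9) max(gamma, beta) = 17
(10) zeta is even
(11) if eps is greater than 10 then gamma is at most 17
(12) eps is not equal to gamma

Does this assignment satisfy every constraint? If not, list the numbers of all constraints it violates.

(1) eps = 11 is in {7, 11, 13, 15}  yes
(2) values 3, 16, 15; eta = 16 is not < beta = 15  no
(3) max(11, 15) = 15  yes
(4) eta = 16 lies in [12, 20]  yes
(5) eta = 16 > 13, so we need zeta ≤ 4; zeta = 3 ≤ 4  yes
(6) min(16, 3) = 3  yes
(7) abs(11 - 16) = 5  yes
(8) zeta + theta = 3 + 10 = 13; 13 < 15  yes
(9) max(17, 15) = 17  yes
(10) zeta = 3 is odd  no
(11) eps = 11 > 10, so we need gamma ≤ 17; gamma = 17 ≤ 17  yes
(12) eps = 11, gamma = 17; distinct  yes

No — constraints 2 and 10 are not satisfied.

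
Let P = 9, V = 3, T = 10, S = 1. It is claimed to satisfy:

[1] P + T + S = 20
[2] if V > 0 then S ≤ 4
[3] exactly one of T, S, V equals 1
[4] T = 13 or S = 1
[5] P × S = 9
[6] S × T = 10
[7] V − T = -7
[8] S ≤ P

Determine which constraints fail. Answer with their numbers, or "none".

[1] P + T + S = 9 + 10 + 1 = 20  holds
[2] V = 3 > 0, so we need S ≤ 4; S = 1 ≤ 4  holds
[3] T=10, S=1, V=3; 1 of them equals 1  holds
[4] T = 10 ≠ 13, but S = 1 = 1 (second disjunct)  holds
[5] P × S = 9 × 1 = 9  holds
[6] S × T = 1 × 10 = 10  holds
[7] V − T = 3 − 10 = -7  holds
[8] S = 1, P = 9; 1 ≤ 9  holds

Yes — all constraints hold.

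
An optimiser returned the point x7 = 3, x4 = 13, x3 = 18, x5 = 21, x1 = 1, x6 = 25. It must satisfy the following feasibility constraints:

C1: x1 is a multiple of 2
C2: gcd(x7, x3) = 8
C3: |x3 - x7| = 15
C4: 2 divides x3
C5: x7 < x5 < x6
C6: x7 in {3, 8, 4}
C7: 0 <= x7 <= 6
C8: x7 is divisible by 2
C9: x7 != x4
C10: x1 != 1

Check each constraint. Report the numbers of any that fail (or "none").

C1: 1 = 2*0 + 1, so 2 does not divide 1 — fails.
C2: gcd(3, 18) = 3, not 8 — fails.
C3: |18 - 3| = 15 — holds.
C4: 18 / 2 = 9, so 2 divides 18 — holds.
C5: values 3 < 21 < 25 — holds.
C6: x7 = 3 is in {3, 8, 4} — holds.
C7: x7 = 3 lies in [0, 6] — holds.
C8: 3 = 2*1 + 1, so 2 does not divide 3 — fails.
C9: x7 = 3, x4 = 13; distinct — holds.
C10: x1 = 1, but 1 is required to differ — fails.

No — constraints 1, 2, 8, and 10 are not satisfied.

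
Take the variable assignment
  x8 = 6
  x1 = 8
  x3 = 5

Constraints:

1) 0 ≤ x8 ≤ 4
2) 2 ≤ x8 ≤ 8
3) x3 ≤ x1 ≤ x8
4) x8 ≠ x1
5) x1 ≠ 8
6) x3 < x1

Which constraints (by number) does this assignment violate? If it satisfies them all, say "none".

1) x8 = 6 is outside [0, 4]  no
2) x8 = 6 lies in [2, 8]  yes
3) values 5, 8, 6; x1 = 8 is not ≤ x8 = 6  no
4) x8 = 6, x1 = 8; distinct  yes
5) x1 = 8, but 8 is required to differ  no
6) x3 = 5, x1 = 8; 5 < 8  yes

Violated: 1, 3, 5.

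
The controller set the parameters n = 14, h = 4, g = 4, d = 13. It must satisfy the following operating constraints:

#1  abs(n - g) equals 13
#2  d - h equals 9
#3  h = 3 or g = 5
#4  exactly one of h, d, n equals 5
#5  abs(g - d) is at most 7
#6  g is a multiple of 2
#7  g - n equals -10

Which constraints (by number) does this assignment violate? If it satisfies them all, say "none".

Constraints 1, 3, 4, and 5 do not hold.

#1 abs(14 - 4) = 10, not 13 — does not hold.
#2 d - h = 13 - 4 = 9 — holds.
#3 h = 4 ≠ 3 and g = 4 ≠ 5; both disjuncts false — does not hold.
#4 h=4, d=13, n=14; 0 of them equal 5, not exactly one — does not hold.
#5 abs(4 - 13) = 9; 9 > 7, exceeds bound 7 — does not hold.
#6 4 / 2 = 2, so 2 divides 4 — holds.
#7 g - n = 4 - 14 = -10 — holds.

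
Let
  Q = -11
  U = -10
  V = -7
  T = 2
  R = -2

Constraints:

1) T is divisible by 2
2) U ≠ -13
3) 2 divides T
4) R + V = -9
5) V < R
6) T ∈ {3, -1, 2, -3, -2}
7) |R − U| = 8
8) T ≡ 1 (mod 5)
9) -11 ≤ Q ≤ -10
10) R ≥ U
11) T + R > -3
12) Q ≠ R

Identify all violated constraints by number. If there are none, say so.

1) 2 / 2 = 1, so 2 divides 2 — holds.
2) U = -10, and -10 ≠ -13 — holds.
3) 2 / 2 = 1, so 2 divides 2 — holds.
4) R + V = -2 + (-7) = -9 — holds.
5) V = -7, R = -2; -7 < -2 — holds.
6) T = 2 is in {3, -1, 2, -3, -2} — holds.
7) |-2 − (-10)| = 8 — holds.
8) 2 mod 5 = 2, not 1 — does not hold.
9) Q = -11 lies in [-11, -10] — holds.
10) R = -2, U = -10; -2 ≥ -10 — holds.
11) T + R = 2 + (-2) = 0; 0 > -3 — holds.
12) Q = -11, R = -2; distinct — holds.

The assignment fails constraint 8.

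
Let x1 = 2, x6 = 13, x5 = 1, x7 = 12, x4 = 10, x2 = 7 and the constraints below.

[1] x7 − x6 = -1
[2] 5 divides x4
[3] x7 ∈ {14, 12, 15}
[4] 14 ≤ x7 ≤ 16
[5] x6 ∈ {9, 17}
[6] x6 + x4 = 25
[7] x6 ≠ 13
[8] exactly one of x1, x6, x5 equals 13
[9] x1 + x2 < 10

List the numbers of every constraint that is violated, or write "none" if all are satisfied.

Constraints 4, 5, 6, 7 do not hold.

[1] x7 − x6 = 12 − 13 = -1  OK
[2] 10 / 5 = 2, so 5 divides 10  OK
[3] x7 = 12 is in {14, 12, 15}  OK
[4] x7 = 12 is outside [14, 16]  FAIL
[5] x6 = 13 is not in {9, 17}  FAIL
[6] x6 + x4 = 13 + 10 = 23, not 25  FAIL
[7] x6 = 13, but 13 is required to differ  FAIL
[8] x1=2, x6=13, x5=1; 1 of them equals 13  OK
[9] x1 + x2 = 2 + 7 = 9; 9 < 10  OK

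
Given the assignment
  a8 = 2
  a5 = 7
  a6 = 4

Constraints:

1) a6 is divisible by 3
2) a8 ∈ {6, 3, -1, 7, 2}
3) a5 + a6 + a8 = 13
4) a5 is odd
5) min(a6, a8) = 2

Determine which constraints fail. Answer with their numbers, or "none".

Constraint 1 is violated.

1) 4 = 3×1 + 1, so 3 does not divide 4 — does not hold.
2) a8 = 2 is in {6, 3, -1, 7, 2} — holds.
3) a5 + a6 + a8 = 7 + 4 + 2 = 13 — holds.
4) a5 = 7 is odd — holds.
5) min(4, 2) = 2 — holds.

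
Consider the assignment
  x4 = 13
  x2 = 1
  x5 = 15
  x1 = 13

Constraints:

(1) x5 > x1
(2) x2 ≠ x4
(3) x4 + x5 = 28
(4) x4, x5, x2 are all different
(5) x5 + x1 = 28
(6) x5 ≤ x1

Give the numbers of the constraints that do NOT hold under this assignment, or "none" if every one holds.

(1) x5 = 15, x1 = 13; 15 > 13 — holds.
(2) x2 = 1, x4 = 13; distinct — holds.
(3) x4 + x5 = 13 + 15 = 28 — holds.
(4) values 13, 15, 1 are pairwise distinct — holds.
(5) x5 + x1 = 15 + 13 = 28 — holds.
(6) x5 = 15, x1 = 13; 15 > 13 (want ≤) — does not hold.

Violated: 6.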